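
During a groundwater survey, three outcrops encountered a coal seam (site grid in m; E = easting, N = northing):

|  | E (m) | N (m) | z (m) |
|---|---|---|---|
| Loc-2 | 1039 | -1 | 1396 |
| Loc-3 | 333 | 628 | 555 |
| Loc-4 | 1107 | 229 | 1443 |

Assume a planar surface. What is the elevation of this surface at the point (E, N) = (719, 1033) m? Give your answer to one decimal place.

Two edge vectors: Loc-2→Loc-3 = (-706, 629, -841), Loc-2→Loc-4 = (68, 230, 47).
Normal n = (Loc-2→Loc-3) × (Loc-2→Loc-4) = (222993, -24006, -205152).
So ∂z/∂E = −n_x/n_z = 1.086965 and ∂z/∂N = −n_y/n_z = −0.117016.
Intercept c from Loc-2: 1396 − 1129.36 − 0.12 = 266.53.
At (719, 1033): z = 781.5 − 120.9 + 266.53 = 927.2 m.

927.2 m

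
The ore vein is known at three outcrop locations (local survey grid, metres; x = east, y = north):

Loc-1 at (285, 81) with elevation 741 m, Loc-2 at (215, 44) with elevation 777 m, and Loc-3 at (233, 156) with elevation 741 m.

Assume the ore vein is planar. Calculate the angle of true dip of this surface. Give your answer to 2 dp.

24.61°

Two edge vectors: Loc-1→Loc-2 = (-70, -37, 36), Loc-1→Loc-3 = (-52, 75, 0).
Normal n = (Loc-1→Loc-2) × (Loc-1→Loc-3) = (-2700, -1872, -7174).
So ∂z/∂x = −n_x/n_z = −0.37636 and ∂z/∂y = −n_y/n_z = −0.26094.
Gradient magnitude |∇z| = √(a² + b²) = √(0.14165 + 0.06809) = 0.45797.
True dip = arctan(0.45797) = 24.61°, dipping toward NE (azimuth ≈ 055°).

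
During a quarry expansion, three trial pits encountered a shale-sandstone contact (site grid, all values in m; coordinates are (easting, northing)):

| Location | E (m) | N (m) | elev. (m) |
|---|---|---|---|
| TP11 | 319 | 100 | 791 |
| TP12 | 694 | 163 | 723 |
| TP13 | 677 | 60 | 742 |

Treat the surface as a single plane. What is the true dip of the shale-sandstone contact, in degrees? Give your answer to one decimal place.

12.5°

Let the plane be z = a·E + b·N + c.
TP12−TP11: 375a + 63b = −68;  TP13−TP11: 358a − 40b = −49.
Solving gives a = −0.15463, b = −0.15894.
Gradient magnitude |∇z| = √(a² + b²) = √(0.02391 + 0.02526) = 0.22175.
True dip = arctan(0.22175) = 12.5°, dipping toward NE (azimuth ≈ 044°).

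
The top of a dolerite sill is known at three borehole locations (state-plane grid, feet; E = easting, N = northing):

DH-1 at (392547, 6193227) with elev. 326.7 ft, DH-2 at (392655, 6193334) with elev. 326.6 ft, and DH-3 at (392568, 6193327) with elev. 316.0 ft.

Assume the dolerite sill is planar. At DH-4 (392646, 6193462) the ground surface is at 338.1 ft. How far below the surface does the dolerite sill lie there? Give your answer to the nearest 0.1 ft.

Let the plane be z = a·E + b·N + c.
DH-2−DH-1: 108a + 107b = −0.1;  DH-3−DH-1: 21a + 100b = −10.7.
Solving gives a = 0.132690284, b = −0.134864960.
Then c = 326.7 − a·392547 − b·6193227 = 783488.84.
At (392646, 6193462): z_contact = 52100.31 − 835281.00 + 783488.84 = 308.14 ft.
Depth below ground = 338.1 − 308.14 = 30.0 ft.

30.0 ft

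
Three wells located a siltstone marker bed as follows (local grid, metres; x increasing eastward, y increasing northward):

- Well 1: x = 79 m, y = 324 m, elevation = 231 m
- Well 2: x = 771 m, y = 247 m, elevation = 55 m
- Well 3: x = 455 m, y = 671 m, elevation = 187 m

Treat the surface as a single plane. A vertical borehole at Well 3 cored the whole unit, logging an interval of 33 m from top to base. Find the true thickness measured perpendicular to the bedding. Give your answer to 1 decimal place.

Two edge vectors: Well 1→Well 2 = (692, -77, -176), Well 1→Well 3 = (376, 347, -44).
Normal n = (Well 1→Well 2) × (Well 1→Well 3) = (64460, -35728, 269076).
So ∂z/∂x = −n_x/n_z = −0.23956 and ∂z/∂y = −n_y/n_z = 0.13278.
|∇z| = √(a²+b²) = 0.27390, so dip δ = arctan(0.27390) = 15.32°.
True thickness = vertical thickness × cos δ = 33 × cos 15.32° = 31.8 m.

31.8 m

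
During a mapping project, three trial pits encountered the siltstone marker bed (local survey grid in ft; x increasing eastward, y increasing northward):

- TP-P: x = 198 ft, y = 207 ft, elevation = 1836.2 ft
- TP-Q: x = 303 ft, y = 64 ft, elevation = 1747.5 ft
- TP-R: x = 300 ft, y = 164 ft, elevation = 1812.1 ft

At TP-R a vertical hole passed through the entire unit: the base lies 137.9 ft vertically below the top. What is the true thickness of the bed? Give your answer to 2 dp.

Let the plane be z = a·x + b·y + c.
TP-Q−TP-P: 105a − 143b = −88.7;  TP-R−TP-P: 102a − 43b = −24.1.
Solving gives a = 0.03652, b = 0.64710.
|∇z| = √(a²+b²) = 0.64813, so dip δ = arctan(0.64813) = 32.95°.
True thickness = vertical thickness × cos δ = 137.9 × cos 32.95° = 115.72 ft.

115.72 ft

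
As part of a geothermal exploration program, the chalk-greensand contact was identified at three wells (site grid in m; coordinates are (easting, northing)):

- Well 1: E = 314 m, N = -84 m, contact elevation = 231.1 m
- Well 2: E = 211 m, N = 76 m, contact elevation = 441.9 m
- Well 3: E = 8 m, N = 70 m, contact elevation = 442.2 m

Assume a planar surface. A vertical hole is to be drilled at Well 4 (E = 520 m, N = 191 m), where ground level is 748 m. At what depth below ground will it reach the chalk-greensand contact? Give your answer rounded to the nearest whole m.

170 m

Two edge vectors: Well 1→Well 2 = (-103, 160, 210.8), Well 1→Well 3 = (-306, 154, 211.1).
Normal n = (Well 1→Well 2) × (Well 1→Well 3) = (1312.8, -42761.5, 33098).
So ∂z/∂E = −n_x/n_z = −0.03966 and ∂z/∂N = −n_y/n_z = 1.29197.
Intercept c from Well 1: 231.1 + 12.45 + 108.53 = 352.08.
At (520, 191): z_contact = −20.6 + 246.8 + 352.08 = 578.2 m.
Depth below ground = 748 − 578.2 = 170 m.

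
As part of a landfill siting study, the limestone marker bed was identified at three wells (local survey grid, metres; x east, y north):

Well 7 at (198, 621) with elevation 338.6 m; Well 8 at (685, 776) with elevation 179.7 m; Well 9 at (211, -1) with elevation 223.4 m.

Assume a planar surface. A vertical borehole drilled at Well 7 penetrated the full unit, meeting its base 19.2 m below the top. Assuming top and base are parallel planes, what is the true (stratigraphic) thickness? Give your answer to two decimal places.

17.69 m

Let the plane be z = a·x + b·y + c.
Well 8−Well 7: 487a + 155b = −158.9;  Well 9−Well 7: 13a − 622b = −115.2.
Solving gives a = −0.38269, b = 0.17721.
|∇z| = √(a²+b²) = 0.42172, so dip δ = arctan(0.42172) = 22.87°.
True thickness = vertical thickness × cos δ = 19.2 × cos 22.87° = 17.69 m.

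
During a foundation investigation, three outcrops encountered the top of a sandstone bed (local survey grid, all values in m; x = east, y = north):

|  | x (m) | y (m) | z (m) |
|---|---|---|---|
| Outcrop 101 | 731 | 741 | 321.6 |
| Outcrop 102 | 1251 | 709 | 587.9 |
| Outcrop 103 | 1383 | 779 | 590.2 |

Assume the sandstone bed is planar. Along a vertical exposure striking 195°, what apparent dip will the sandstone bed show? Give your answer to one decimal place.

Two edge vectors: Outcrop 101→Outcrop 102 = (520, -32, 266.3), Outcrop 101→Outcrop 103 = (652, 38, 268.6).
Normal n = (Outcrop 101→Outcrop 102) × (Outcrop 101→Outcrop 103) = (-18714.6, 33955.6, 40624).
So ∂z/∂x = −n_x/n_z = 0.46068 and ∂z/∂y = −n_y/n_z = −0.83585.
Unit vector along 195° is (sin 195°, cos 195°) = (-0.2588, -0.9659).
Slope in that direction = a·(-0.2588) + b·(-0.9659) = 0.68814.
Apparent dip = arctan|0.68814| = 34.5° (true dip is 43.7°, so apparent ≤ true as expected).

34.5°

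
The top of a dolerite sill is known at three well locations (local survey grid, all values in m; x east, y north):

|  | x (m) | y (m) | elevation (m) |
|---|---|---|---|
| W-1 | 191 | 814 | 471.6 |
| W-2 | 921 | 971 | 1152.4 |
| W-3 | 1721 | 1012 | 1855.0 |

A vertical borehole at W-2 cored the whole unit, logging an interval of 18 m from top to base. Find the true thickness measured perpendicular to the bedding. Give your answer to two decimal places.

Let the plane be z = a·x + b·y + c.
W-2−W-1: 730a + 157b = 680.8;  W-3−W-1: 1530a + 198b = 1383.4.
Solving gives a = 0.86125, b = 0.33179.
|∇z| = √(a²+b²) = 0.92294, so dip δ = arctan(0.92294) = 42.71°.
True thickness = vertical thickness × cos δ = 18 × cos 42.71° = 13.23 m.

13.23 m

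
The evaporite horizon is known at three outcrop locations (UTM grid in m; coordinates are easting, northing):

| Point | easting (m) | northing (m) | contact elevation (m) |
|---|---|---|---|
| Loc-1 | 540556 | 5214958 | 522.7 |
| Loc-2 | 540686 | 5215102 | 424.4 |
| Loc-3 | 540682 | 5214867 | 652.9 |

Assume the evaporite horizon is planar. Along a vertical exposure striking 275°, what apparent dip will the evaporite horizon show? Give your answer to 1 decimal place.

22.3°

Two edge vectors: Loc-1→Loc-2 = (130, 144, -98.3), Loc-1→Loc-3 = (126, -91, 130.2).
Normal n = (Loc-1→Loc-2) × (Loc-1→Loc-3) = (9803.5, -29311.8, -29974).
So ∂z/∂easting = −n_x/n_z = 0.32707 and ∂z/∂northing = −n_y/n_z = −0.97791.
Unit vector along 275° is (sin 275°, cos 275°) = (-0.9962, 0.0872).
Slope in that direction = a·(-0.9962) + b·(0.0872) = −0.41105.
Apparent dip = arctan|0.41105| = 22.3° (true dip is 45.9°, so apparent ≤ true as expected).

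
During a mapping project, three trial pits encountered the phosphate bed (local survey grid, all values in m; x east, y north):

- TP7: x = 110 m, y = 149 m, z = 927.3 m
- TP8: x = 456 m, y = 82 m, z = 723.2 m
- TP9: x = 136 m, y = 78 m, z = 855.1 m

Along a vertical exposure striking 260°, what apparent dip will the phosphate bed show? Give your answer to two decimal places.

14.94°

Two edge vectors: TP7→TP8 = (346, -67, -204.1), TP7→TP9 = (26, -71, -72.2).
Normal n = (TP7→TP8) × (TP7→TP9) = (-9653.7, 19674.6, -22824).
So ∂z/∂x = −n_x/n_z = −0.42296 and ∂z/∂y = −n_y/n_z = 0.86201.
Unit vector along 260° is (sin 260°, cos 260°) = (-0.9848, -0.1736).
Slope in that direction = a·(-0.9848) + b·(-0.1736) = 0.26685.
Apparent dip = arctan|0.26685| = 14.94° (true dip is 43.8°, so apparent ≤ true as expected).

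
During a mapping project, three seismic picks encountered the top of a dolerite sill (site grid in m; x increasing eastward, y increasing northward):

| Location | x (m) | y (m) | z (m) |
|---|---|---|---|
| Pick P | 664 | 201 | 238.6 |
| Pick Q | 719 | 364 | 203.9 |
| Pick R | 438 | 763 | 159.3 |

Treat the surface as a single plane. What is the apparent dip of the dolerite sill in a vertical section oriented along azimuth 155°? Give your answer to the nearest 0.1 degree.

Let the plane be z = a·x + b·y + c.
Pick Q−Pick P: 55a + 163b = −34.7;  Pick R−Pick P: −226a + 562b = −79.3.
Solving gives a = −0.09706, b = −0.18013.
Unit vector along 155° is (sin 155°, cos 155°) = (0.4226, -0.9063).
Slope in that direction = a·(0.4226) + b·(-0.9063) = 0.12224.
Apparent dip = arctan|0.12224| = 7.0° (true dip is 11.6°, so apparent ≤ true as expected).

7.0°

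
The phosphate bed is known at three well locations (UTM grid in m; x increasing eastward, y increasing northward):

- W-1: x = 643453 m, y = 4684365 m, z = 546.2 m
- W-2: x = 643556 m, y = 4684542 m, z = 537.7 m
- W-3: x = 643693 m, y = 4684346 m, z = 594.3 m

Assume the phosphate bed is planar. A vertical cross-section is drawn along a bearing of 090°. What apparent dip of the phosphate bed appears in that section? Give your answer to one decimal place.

10.6°

Two edge vectors: W-1→W-2 = (103, 177, -8.5), W-1→W-3 = (240, -19, 48.1).
Normal n = (W-1→W-2) × (W-1→W-3) = (8352.2, -6994.3, -44437).
So ∂z/∂x = −n_x/n_z = 0.18796 and ∂z/∂y = −n_y/n_z = −0.15740.
Unit vector along 090° is (sin 90°, cos 90°) = (1.0000, 0.0000).
Slope in that direction = a·(1.0000) + b·(0.0000) = 0.18796.
Apparent dip = arctan|0.18796| = 10.6° (true dip is 13.8°, so apparent ≤ true as expected).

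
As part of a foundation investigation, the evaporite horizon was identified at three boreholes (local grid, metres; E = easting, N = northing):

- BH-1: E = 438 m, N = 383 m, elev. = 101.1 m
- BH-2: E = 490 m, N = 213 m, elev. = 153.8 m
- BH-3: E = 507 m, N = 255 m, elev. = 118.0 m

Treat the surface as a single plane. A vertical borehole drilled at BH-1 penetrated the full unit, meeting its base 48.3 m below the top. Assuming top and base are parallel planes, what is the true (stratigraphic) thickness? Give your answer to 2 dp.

Two edge vectors: BH-1→BH-2 = (52, -170, 52.7), BH-1→BH-3 = (69, -128, 16.9).
Normal n = (BH-1→BH-2) × (BH-1→BH-3) = (3872.6, 2757.5, 5074).
So ∂z/∂E = −n_x/n_z = −0.76322 and ∂z/∂N = −n_y/n_z = −0.54346.
|∇z| = √(a²+b²) = 0.93694, so dip δ = arctan(0.93694) = 43.14°.
True thickness = vertical thickness × cos δ = 48.3 × cos 43.14° = 35.25 m.

35.25 m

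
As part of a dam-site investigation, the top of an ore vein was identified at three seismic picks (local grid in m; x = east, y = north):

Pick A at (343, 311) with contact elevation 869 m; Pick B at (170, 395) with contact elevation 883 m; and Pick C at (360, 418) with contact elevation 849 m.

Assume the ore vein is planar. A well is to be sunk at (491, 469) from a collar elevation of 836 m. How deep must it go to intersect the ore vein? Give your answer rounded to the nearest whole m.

Let the plane be z = a·x + b·y + c.
Pick B−Pick A: −173a + 84b = 14;  Pick C−Pick A: 17a + 107b = −20.
Solving gives a = −0.15939, b = −0.16159.
Then c = 869 − a·343 − b·311 = 973.92.
At (491, 469): z_contact = −78.3 − 75.8 + 973.92 = 819.9 m.
Depth below ground = 836 − 819.9 = 16 m.

16 m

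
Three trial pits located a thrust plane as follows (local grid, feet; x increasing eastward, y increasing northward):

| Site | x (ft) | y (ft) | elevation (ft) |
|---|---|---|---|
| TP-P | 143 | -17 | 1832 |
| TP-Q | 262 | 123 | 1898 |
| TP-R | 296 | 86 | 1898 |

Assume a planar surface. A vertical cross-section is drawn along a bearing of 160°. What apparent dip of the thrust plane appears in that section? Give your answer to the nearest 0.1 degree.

Two edge vectors: TP-P→TP-Q = (119, 140, 66), TP-P→TP-R = (153, 103, 66).
Normal n = (TP-P→TP-Q) × (TP-P→TP-R) = (2442, 2244, -9163).
So ∂z/∂x = −n_x/n_z = 0.26651 and ∂z/∂y = −n_y/n_z = 0.24490.
Unit vector along 160° is (sin 160°, cos 160°) = (0.3420, -0.9397).
Slope in that direction = a·(0.3420) + b·(-0.9397) = −0.13898.
Apparent dip = arctan|0.13898| = 7.9° (true dip is 19.9°, so apparent ≤ true as expected).

7.9°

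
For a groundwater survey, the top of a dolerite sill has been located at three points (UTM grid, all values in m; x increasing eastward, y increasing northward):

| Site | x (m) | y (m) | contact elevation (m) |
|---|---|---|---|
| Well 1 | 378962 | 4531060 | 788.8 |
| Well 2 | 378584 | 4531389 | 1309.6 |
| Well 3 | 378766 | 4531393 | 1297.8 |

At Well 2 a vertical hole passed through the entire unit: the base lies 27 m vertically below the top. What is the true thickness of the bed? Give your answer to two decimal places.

Let the plane be z = a·x + b·y + c.
Well 2−Well 1: −378a + 329b = 520.8;  Well 3−Well 1: −196a + 333b = 509.
Solving gives a = −0.09717, b = 1.47133.
|∇z| = √(a²+b²) = 1.47454, so dip δ = arctan(1.47454) = 55.86°.
True thickness = vertical thickness × cos δ = 27 × cos 55.86° = 15.15 m.

15.15 m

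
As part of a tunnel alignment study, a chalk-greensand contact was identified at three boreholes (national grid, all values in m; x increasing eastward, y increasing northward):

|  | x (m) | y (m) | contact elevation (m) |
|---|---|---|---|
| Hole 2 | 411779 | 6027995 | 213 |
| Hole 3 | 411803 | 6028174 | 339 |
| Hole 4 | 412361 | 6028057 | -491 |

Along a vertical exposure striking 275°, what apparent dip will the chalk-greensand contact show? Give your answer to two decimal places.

53.97°

Two edge vectors: Hole 2→Hole 3 = (24, 179, 126), Hole 2→Hole 4 = (582, 62, -704).
Normal n = (Hole 2→Hole 3) × (Hole 2→Hole 4) = (-133828, 90228, -102690).
So ∂z/∂x = −n_x/n_z = −1.30322 and ∂z/∂y = −n_y/n_z = 0.87864.
Unit vector along 275° is (sin 275°, cos 275°) = (-0.9962, 0.0872).
Slope in that direction = a·(-0.9962) + b·(0.0872) = 1.37484.
Apparent dip = arctan|1.37484| = 53.97° (true dip is 57.5°, so apparent ≤ true as expected).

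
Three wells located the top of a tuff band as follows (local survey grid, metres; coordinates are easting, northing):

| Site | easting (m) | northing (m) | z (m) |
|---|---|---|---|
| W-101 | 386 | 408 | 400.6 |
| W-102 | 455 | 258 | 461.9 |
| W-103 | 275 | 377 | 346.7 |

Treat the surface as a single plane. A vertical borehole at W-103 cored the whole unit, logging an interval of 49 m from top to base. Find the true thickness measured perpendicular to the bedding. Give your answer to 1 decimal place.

Let the plane be z = a·easting + b·northing + c.
W-102−W-101: 69a − 150b = 61.3;  W-103−W-101: −111a − 31b = −53.9.
Solving gives a = 0.53144, b = −0.16420.
|∇z| = √(a²+b²) = 0.55623, so dip δ = arctan(0.55623) = 29.08°.
True thickness = vertical thickness × cos δ = 49 × cos 29.08° = 42.8 m.

42.8 m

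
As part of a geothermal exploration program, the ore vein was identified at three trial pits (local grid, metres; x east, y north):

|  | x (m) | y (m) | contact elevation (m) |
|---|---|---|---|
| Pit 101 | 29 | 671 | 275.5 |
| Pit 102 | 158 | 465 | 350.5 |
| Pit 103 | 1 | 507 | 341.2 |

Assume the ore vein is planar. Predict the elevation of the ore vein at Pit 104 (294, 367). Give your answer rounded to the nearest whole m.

Let the plane be z = a·x + b·y + c.
Pit 102−Pit 101: 129a − 206b = 75;  Pit 103−Pit 101: −28a − 164b = 65.7.
Solving gives a = −0.04584, b = −0.39278.
Then c = 275.5 − a·29 − b·671 = 540.39.
At (294, 367): z = −13.5 − 144.2 + 540.39 = 382.8 m.

383 m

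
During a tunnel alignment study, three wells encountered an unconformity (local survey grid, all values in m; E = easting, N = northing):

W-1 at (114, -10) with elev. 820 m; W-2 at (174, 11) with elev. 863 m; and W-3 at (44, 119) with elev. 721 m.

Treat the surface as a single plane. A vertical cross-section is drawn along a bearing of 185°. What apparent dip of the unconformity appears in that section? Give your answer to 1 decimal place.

Let the plane be z = a·E + b·N + c.
W-2−W-1: 60a + 21b = 43;  W-3−W-1: −70a + 129b = −99.
Solving gives a = 0.82801, b = −0.31813.
Unit vector along 185° is (sin 185°, cos 185°) = (-0.0872, -0.9962).
Slope in that direction = a·(-0.0872) + b·(-0.9962) = 0.24476.
Apparent dip = arctan|0.24476| = 13.8° (true dip is 41.6°, so apparent ≤ true as expected).

13.8°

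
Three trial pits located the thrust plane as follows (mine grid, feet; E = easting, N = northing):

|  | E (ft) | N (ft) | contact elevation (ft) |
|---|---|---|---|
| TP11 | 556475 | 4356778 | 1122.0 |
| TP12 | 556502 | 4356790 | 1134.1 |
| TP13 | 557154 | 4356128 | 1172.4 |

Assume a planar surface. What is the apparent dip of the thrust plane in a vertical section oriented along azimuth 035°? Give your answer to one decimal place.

22.2°

Two edge vectors: TP11→TP12 = (27, 12, 12.1), TP11→TP13 = (679, -650, 50.4).
Normal n = (TP11→TP12) × (TP11→TP13) = (8469.8, 6855.1, -25698).
So ∂z/∂E = −n_x/n_z = 0.32959 and ∂z/∂N = −n_y/n_z = 0.26676.
Unit vector along 035° is (sin 35°, cos 35°) = (0.5736, 0.8192).
Slope in that direction = a·(0.5736) + b·(0.8192) = 0.40756.
Apparent dip = arctan|0.40756| = 22.2° (true dip is 23.0°, so apparent ≤ true as expected).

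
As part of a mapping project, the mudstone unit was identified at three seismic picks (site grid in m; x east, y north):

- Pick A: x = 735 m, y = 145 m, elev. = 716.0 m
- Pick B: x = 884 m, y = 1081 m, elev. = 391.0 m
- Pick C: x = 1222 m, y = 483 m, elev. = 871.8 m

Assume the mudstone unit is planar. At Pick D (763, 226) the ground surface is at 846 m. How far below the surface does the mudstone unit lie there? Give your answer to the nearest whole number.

149 m

Let the plane be z = a·x + b·y + c.
Pick B−Pick A: 149a + 936b = −325;  Pick C−Pick A: 487a + 338b = 155.8.
Solving gives a = 0.63057, b = −0.44760.
Then c = 716 − a·735 − b·145 = 317.43.
At (763, 226): z_contact = 481.1 − 101.2 + 317.43 = 697.4 m.
Depth below ground = 846 − 697.4 = 149 m.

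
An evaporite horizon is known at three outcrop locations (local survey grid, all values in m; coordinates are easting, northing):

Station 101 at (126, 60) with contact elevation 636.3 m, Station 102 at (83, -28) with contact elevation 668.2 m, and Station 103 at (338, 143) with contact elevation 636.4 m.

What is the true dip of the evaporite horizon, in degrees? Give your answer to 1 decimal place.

Two edge vectors: Station 101→Station 102 = (-43, -88, 31.9), Station 101→Station 103 = (212, 83, 0.1).
Normal n = (Station 101→Station 102) × (Station 101→Station 103) = (-2656.5, 6767.1, 15087).
So ∂z/∂easting = −n_x/n_z = 0.17608 and ∂z/∂northing = −n_y/n_z = −0.44854.
Gradient magnitude |∇z| = √(a² + b²) = √(0.03100 + 0.20119) = 0.48186.
True dip = arctan(0.48186) = 25.7°, dipping toward NNW (azimuth ≈ 339°).

25.7°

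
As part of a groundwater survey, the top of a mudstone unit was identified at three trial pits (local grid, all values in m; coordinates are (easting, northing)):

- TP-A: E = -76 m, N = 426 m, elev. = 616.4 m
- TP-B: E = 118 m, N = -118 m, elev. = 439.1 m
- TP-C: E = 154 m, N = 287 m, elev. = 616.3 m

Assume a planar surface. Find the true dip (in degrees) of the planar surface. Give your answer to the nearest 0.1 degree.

Two edge vectors: TP-A→TP-B = (194, -544, -177.3), TP-A→TP-C = (230, -139, -0.1).
Normal n = (TP-A→TP-B) × (TP-A→TP-C) = (-24590.3, -40759.6, 98154).
So ∂z/∂E = −n_x/n_z = 0.25053 and ∂z/∂N = −n_y/n_z = 0.41526.
Gradient magnitude |∇z| = √(a² + b²) = √(0.06276 + 0.17244) = 0.48498.
True dip = arctan(0.48498) = 25.9°, dipping toward SSW (azimuth ≈ 211°).

25.9°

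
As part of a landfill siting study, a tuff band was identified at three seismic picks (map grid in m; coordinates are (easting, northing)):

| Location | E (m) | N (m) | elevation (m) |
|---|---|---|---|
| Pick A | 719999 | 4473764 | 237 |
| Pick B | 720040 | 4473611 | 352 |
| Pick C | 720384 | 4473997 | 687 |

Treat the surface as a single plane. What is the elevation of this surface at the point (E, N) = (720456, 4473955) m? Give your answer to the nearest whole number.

Two edge vectors: Pick A→Pick B = (41, -153, 115), Pick A→Pick C = (385, 233, 450).
Normal n = (Pick A→Pick B) × (Pick A→Pick C) = (-95645, 25825, 68458).
So ∂z/∂E = −n_x/n_z = 1.39713401 and ∂z/∂N = −n_y/n_z = −0.37723860.
Intercept c from Pick A: 237 − 1005935.09 + 1687676.46 = 681978.37.
At (720456, 4473955): z = 1006573.6 − 1687748.5 + 681978.37 = 803.4 m.

803 m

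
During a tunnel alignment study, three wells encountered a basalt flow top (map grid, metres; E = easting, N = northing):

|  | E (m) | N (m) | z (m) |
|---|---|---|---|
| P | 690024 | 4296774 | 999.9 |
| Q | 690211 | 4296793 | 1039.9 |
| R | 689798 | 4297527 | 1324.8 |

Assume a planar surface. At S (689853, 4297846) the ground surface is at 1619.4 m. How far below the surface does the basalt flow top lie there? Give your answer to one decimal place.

132.1 m

Two edge vectors: P→Q = (187, 19, 40), P→R = (-226, 753, 324.9).
Normal n = (P→Q) × (P→R) = (-23946.9, -69796.3, 145105).
So ∂z/∂E = −n_x/n_z = 0.165031529 and ∂z/∂N = −n_y/n_z = 0.481005479.
Intercept c from P: 999.9 − 113875.72 − 2066771.84 = −2179647.65.
At (689853, 4297846): z_contact = 113847.50 + 2067287.47 − 2179647.65 = 1487.32 m.
Depth below ground = 1619.4 − 1487.32 = 132.1 m.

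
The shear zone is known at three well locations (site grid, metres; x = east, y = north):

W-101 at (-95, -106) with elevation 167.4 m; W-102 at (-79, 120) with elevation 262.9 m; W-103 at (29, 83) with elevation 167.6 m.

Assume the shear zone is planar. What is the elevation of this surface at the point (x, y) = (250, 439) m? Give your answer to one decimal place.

177.0 m

Two edge vectors: W-101→W-102 = (16, 226, 95.5), W-101→W-103 = (124, 189, 0.2).
Normal n = (W-101→W-102) × (W-101→W-103) = (-18004.3, 11838.8, -25000).
So ∂z/∂x = −n_x/n_z = −0.72017 and ∂z/∂y = −n_y/n_z = 0.47355.
Intercept c from W-101: 167.4 − 68.42 + 50.20 = 149.18.
At (250, 439): z = −180.0 + 207.9 + 149.18 = 177.0 m.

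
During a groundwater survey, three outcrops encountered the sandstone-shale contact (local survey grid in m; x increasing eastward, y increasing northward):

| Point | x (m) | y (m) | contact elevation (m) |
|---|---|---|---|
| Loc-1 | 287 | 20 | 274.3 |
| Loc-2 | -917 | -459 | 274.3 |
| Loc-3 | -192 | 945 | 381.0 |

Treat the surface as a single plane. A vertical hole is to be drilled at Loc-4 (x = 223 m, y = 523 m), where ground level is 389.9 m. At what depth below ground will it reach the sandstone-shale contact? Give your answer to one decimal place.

65.1 m

Let the plane be z = a·x + b·y + c.
Loc-2−Loc-1: −1204a − 479b = 0;  Loc-3−Loc-1: −479a + 925b = 106.7.
Solving gives a = −0.03805, b = 0.09565.
Then c = 274.3 − a·287 − b·20 = 283.31.
At (223, 523): z_contact = −8.49 + 50.02 + 283.31 = 324.85 m.
Depth below ground = 389.9 − 324.85 = 65.1 m.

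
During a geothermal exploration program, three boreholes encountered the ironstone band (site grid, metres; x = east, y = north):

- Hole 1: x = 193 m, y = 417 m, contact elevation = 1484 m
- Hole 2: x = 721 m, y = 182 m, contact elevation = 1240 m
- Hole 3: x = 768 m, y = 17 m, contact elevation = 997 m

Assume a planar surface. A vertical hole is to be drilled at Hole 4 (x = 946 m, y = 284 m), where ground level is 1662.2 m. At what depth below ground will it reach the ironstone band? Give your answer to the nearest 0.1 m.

Let the plane be z = a·x + b·y + c.
Hole 2−Hole 1: 528a − 235b = −244;  Hole 3−Hole 1: 575a − 400b = −487.
Solving gives a = 0.22143, b = 1.53580.
Then c = 1484 − a·193 − b·417 = 800.84.
At (946, 284): z_contact = 209.47 + 436.17 + 800.84 = 1446.47 m.
Depth below ground = 1662.2 − 1446.47 = 215.7 m.

215.7 m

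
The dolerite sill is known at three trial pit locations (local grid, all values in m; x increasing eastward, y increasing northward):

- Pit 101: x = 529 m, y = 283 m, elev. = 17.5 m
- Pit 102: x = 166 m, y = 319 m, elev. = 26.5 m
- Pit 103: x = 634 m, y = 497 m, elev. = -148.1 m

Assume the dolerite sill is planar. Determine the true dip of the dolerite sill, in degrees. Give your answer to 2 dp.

36.23°

Let the plane be z = a·x + b·y + c.
Pit 102−Pit 101: −363a + 36b = 9;  Pit 103−Pit 101: 105a + 214b = −165.6.
Solving gives a = −0.09683, b = −0.72632.
Gradient magnitude |∇z| = √(a² + b²) = √(0.00938 + 0.52755) = 0.73275.
True dip = arctan(0.73275) = 36.23°, dipping toward N (azimuth ≈ 008°).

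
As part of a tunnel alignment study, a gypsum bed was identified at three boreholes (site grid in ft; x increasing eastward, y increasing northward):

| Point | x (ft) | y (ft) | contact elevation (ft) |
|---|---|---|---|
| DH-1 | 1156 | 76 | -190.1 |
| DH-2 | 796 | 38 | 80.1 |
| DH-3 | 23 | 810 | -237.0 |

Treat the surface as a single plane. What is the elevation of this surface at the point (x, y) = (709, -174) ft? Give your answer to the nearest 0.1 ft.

358.6 ft

Two edge vectors: DH-1→DH-2 = (-360, -38, 270.2), DH-1→DH-3 = (-1133, 734, -46.9).
Normal n = (DH-1→DH-2) × (DH-1→DH-3) = (-196544.6, -323020.6, -307294).
So ∂z/∂x = −n_x/n_z = −0.639598 and ∂z/∂y = −n_y/n_z = −1.051178.
Intercept c from DH-1: -190.1 + 739.38 + 79.89 = 629.16.
At (709, -174): z = −453.5 + 182.9 + 629.16 = 358.6 ft.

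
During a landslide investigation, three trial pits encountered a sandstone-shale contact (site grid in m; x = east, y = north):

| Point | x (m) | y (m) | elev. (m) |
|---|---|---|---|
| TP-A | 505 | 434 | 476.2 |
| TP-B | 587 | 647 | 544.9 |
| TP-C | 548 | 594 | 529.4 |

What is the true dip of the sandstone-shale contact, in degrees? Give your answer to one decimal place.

Let the plane be z = a·x + b·y + c.
TP-B−TP-A: 82a + 213b = 68.7;  TP-C−TP-A: 43a + 160b = 53.2.
Solving gives a = −0.08574, b = 0.35554.
Gradient magnitude |∇z| = √(a² + b²) = √(0.00735 + 0.12641) = 0.36573.
True dip = arctan(0.36573) = 20.1°, dipping toward SSE (azimuth ≈ 166°).

20.1°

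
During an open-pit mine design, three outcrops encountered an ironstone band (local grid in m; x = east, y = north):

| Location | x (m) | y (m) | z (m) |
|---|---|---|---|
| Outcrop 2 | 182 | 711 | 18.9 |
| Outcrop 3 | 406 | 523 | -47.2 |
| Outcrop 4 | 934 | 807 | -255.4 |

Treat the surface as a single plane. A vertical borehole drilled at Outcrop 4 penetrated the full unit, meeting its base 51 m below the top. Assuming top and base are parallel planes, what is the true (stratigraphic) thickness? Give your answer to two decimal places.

Let the plane be z = a·x + b·y + c.
Outcrop 3−Outcrop 2: 224a − 188b = −66.1;  Outcrop 4−Outcrop 2: 752a + 96b = −274.3.
Solving gives a = −0.35556, b = −0.07205.
|∇z| = √(a²+b²) = 0.36279, so dip δ = arctan(0.36279) = 19.94°.
True thickness = vertical thickness × cos δ = 51 × cos 19.94° = 47.94 m.

47.94 m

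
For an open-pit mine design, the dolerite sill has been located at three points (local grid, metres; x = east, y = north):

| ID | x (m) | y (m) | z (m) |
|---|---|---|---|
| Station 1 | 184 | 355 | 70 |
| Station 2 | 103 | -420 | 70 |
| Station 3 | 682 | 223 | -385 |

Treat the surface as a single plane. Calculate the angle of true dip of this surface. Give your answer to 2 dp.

41.79°

Let the plane be z = a·x + b·y + c.
Station 2−Station 1: −81a − 775b = 0;  Station 3−Station 1: 498a − 132b = −455.
Solving gives a = −0.88903, b = 0.09292.
Gradient magnitude |∇z| = √(a² + b²) = √(0.79037 + 0.00863) = 0.89387.
True dip = arctan(0.89387) = 41.79°, dipping toward E (azimuth ≈ 096°).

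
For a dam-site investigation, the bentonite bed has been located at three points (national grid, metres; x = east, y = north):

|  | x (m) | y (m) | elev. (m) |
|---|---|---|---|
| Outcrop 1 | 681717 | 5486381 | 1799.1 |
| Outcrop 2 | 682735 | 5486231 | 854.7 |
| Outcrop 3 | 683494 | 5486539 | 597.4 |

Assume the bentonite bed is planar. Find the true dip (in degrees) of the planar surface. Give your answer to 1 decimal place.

52.7°

Two edge vectors: Outcrop 1→Outcrop 2 = (1018, -150, -944.4), Outcrop 1→Outcrop 3 = (1777, 158, -1201.7).
Normal n = (Outcrop 1→Outcrop 2) × (Outcrop 1→Outcrop 3) = (329470.2, -454868.2, 427394).
So ∂z/∂x = −n_x/n_z = −0.77088 and ∂z/∂y = −n_y/n_z = 1.06428.
Gradient magnitude |∇z| = √(a² + b²) = √(0.59426 + 1.13270) = 1.31414.
True dip = arctan(1.31414) = 52.7°, dipping toward SE (azimuth ≈ 144°).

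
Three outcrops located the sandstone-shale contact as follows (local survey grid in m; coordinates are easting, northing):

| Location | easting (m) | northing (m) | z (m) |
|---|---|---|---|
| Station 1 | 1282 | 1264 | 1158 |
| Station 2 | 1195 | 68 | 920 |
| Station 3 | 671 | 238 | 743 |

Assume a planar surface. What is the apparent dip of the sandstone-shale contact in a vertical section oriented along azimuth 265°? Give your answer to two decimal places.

Let the plane be z = a·easting + b·northing + c.
Station 2−Station 1: −87a − 1196b = −238;  Station 3−Station 1: −611a − 1026b = −415.
Solving gives a = 0.39307, b = 0.17040.
Unit vector along 265° is (sin 265°, cos 265°) = (-0.9962, -0.0872).
Slope in that direction = a·(-0.9962) + b·(-0.0872) = −0.40643.
Apparent dip = arctan|0.40643| = 22.12° (true dip is 23.2°, so apparent ≤ true as expected).

22.12°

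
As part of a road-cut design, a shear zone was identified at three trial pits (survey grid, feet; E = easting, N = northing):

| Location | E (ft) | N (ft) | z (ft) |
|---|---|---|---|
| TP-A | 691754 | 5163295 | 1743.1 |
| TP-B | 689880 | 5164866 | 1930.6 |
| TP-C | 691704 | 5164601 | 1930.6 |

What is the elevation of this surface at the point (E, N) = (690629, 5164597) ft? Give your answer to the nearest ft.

Let the plane be z = a·E + b·N + c.
TP-B−TP-A: −1874a + 1571b = 187.5;  TP-C−TP-A: −50a + 1306b = 187.5.
Solving gives a = 0.02097498, b = 0.14437117.
Then c = 1743.1 − a·691754 − b·5163295 = −758197.37.
At (690629, 5164597): z = 14485.9 + 745618.9 − 758197.37 = 1907.5 ft.

1907 ft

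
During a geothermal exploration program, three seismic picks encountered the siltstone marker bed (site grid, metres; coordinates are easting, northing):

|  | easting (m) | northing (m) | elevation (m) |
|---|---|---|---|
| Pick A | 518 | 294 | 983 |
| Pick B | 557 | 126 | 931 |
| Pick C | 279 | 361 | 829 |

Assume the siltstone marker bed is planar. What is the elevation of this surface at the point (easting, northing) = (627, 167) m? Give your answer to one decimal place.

1005.9 m

Let the plane be z = a·easting + b·northing + c.
Pick B−Pick A: 39a − 168b = −52;  Pick C−Pick A: −239a + 67b = −154.
Solving gives a = 0.78201, b = 0.49106.
Then c = 983 − a·518 − b·294 = 433.54.
At (627, 167): z = 490.3 + 82.0 + 433.54 = 1005.9 m.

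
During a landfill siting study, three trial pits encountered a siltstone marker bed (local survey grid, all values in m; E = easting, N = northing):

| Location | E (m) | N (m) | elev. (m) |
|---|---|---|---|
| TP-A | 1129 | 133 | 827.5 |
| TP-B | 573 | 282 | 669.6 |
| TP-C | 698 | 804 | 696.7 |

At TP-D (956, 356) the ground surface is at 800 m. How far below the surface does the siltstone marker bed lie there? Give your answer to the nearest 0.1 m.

Let the plane be z = a·E + b·N + c.
TP-B−TP-A: −556a + 149b = −157.9;  TP-C−TP-A: −431a + 671b = −130.8.
Solving gives a = 0.279941, b = −0.015120.
Then c = 827.5 − a·1129 − b·133 = 513.46.
At (956, 356): z_contact = 267.62 − 5.38 + 513.46 = 775.70 m.
Depth below ground = 800 − 775.70 = 24.3 m.

24.3 m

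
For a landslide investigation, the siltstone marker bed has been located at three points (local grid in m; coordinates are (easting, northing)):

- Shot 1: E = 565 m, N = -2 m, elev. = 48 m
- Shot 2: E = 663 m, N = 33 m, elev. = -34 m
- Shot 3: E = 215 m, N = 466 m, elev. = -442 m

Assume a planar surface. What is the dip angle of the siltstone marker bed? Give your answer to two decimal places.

53.87°

Let the plane be z = a·E + b·N + c.
Shot 2−Shot 1: 98a + 35b = −82;  Shot 3−Shot 1: −350a + 468b = −490.
Solving gives a = −0.36525, b = −1.32016.
Gradient magnitude |∇z| = √(a² + b²) = √(0.13341 + 1.74283) = 1.36976.
True dip = arctan(1.36976) = 53.87°, dipping toward NNE (azimuth ≈ 015°).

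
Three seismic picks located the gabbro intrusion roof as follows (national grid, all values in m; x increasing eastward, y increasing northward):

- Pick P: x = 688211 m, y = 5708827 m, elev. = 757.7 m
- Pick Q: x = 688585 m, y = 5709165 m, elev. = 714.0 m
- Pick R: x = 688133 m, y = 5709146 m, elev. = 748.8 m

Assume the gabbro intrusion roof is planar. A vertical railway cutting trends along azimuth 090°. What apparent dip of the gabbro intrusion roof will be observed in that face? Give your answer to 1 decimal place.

4.3°

Let the plane be z = a·x + b·y + c.
Pick Q−Pick P: 374a + 338b = −43.7;  Pick R−Pick P: −78a + 319b = −8.9.
Solving gives a = −0.07505, b = −0.04625.
Unit vector along 090° is (sin 90°, cos 90°) = (1.0000, 0.0000).
Slope in that direction = a·(1.0000) + b·(0.0000) = −0.07505.
Apparent dip = arctan|0.07505| = 4.3° (true dip is 5.0°, so apparent ≤ true as expected).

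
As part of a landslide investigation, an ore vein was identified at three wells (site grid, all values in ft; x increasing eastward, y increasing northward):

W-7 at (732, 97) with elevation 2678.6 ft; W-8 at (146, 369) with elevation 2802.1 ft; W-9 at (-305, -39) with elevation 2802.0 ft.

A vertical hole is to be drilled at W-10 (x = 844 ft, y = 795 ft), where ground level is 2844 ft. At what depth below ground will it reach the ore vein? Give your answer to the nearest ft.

Let the plane be z = a·x + b·y + c.
W-8−W-7: −586a + 272b = 123.5;  W-9−W-7: −1037a − 136b = 123.4.
Solving gives a = −0.13921, b = 0.15413.
Then c = 2678.6 − a·732 − b·97 = 2765.55.
At (844, 795): z_contact = −117.5 + 122.5 + 2765.55 = 2770.6 ft.
Depth below ground = 2844 − 2770.6 = 73 ft.

73 ft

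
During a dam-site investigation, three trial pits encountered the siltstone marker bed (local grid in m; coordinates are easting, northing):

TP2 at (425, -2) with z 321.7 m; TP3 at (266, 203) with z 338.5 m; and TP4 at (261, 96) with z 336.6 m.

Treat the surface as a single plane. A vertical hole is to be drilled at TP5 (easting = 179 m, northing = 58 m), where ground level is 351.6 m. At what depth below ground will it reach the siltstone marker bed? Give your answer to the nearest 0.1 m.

Let the plane be z = a·easting + b·northing + c.
TP3−TP2: −159a + 205b = 16.8;  TP4−TP2: −164a + 98b = 14.9.
Solving gives a = −0.07806, b = 0.02140.
Then c = 321.7 − a·425 − b·-2 = 354.92.
At (179, 58): z_contact = −13.97 + 1.24 + 354.92 = 342.19 m.
Depth below ground = 351.6 − 342.19 = 9.4 m.

9.4 m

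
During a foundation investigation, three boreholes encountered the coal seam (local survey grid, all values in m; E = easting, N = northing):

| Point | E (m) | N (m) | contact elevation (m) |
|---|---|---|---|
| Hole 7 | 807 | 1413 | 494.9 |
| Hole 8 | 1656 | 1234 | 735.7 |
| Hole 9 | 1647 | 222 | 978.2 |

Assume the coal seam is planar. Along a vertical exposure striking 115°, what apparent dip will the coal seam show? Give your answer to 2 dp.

17.38°

Two edge vectors: Hole 7→Hole 8 = (849, -179, 240.8), Hole 7→Hole 9 = (840, -1191, 483.3).
Normal n = (Hole 7→Hole 8) × (Hole 7→Hole 9) = (200282.1, -208049.7, -860799).
So ∂z/∂E = −n_x/n_z = 0.23267 and ∂z/∂N = −n_y/n_z = −0.24169.
Unit vector along 115° is (sin 115°, cos 115°) = (0.9063, -0.4226).
Slope in that direction = a·(0.9063) + b·(-0.4226) = 0.31301.
Apparent dip = arctan|0.31301| = 17.38° (true dip is 18.5°, so apparent ≤ true as expected).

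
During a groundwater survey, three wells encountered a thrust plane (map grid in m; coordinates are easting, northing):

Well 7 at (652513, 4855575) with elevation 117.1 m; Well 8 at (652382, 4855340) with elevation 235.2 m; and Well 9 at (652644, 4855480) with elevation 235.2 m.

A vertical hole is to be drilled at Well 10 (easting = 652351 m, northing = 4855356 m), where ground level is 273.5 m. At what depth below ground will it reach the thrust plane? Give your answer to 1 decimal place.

Let the plane be z = a·easting + b·northing + c.
Well 8−Well 7: −131a − 235b = 118.1;  Well 9−Well 7: 131a − 95b = 118.1.
Solving gives a = 0.382465880, b = −0.715757576.
Then c = 117.1 − a·652513 − b·4855575 = 3225967.73.
At (652351, 4855356): z_contact = 249502.00 − 3475257.84 + 3225967.73 = 211.89 m.
Depth below ground = 273.5 − 211.89 = 61.6 m.

61.6 m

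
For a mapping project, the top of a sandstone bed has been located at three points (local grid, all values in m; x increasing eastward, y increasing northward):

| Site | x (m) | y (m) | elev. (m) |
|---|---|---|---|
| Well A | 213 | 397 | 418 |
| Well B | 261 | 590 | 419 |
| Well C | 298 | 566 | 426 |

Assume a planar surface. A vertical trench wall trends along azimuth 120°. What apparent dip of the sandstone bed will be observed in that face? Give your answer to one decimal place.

9.2°

Two edge vectors: Well A→Well B = (48, 193, 1), Well A→Well C = (85, 169, 8).
Normal n = (Well A→Well B) × (Well A→Well C) = (1375, -299, -8293).
So ∂z/∂x = −n_x/n_z = 0.16580 and ∂z/∂y = −n_y/n_z = −0.03605.
Unit vector along 120° is (sin 120°, cos 120°) = (0.8660, -0.5000).
Slope in that direction = a·(0.8660) + b·(-0.5000) = 0.16162.
Apparent dip = arctan|0.16162| = 9.2° (true dip is 9.6°, so apparent ≤ true as expected).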